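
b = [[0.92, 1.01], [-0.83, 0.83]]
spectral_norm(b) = 1.37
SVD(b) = [[0.99,0.15], [0.15,-0.99]] @ diag([1.3702785240645325, 1.1690324060895514]) @ [[0.57,0.82], [0.82,-0.57]]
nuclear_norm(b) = 2.54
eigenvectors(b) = [[(0.74+0j), 0.74-0.00j],[(-0.03+0.67j), (-0.03-0.67j)]]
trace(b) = 1.75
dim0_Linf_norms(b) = [0.92, 1.01]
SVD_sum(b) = [[0.78, 1.11], [0.12, 0.17]] + [[0.14, -0.10], [-0.95, 0.66]]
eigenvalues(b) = [(0.87+0.91j), (0.87-0.91j)]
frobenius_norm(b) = 1.80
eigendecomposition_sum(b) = [[0.46+0.44j, (0.5-0.48j)], [-0.41+0.40j, (0.41+0.48j)]] + [[(0.46-0.44j), 0.50+0.48j], [-0.41-0.40j, 0.41-0.48j]]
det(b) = 1.60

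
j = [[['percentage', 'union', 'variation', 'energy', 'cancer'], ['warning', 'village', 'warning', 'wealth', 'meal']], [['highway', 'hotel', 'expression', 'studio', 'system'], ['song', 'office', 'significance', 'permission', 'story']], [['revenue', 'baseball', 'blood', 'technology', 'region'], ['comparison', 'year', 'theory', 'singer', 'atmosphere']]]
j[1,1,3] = 'permission'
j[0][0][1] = 'union'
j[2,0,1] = 'baseball'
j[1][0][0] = 'highway'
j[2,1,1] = 'year'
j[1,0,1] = 'hotel'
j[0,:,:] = [['percentage', 'union', 'variation', 'energy', 'cancer'], ['warning', 'village', 'warning', 'wealth', 'meal']]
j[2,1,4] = 'atmosphere'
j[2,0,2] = 'blood'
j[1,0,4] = 'system'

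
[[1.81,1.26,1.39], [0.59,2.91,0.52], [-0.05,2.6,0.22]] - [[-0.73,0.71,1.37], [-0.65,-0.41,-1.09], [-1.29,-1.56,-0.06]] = [[2.54,0.55,0.02], [1.24,3.32,1.61], [1.24,4.16,0.28]]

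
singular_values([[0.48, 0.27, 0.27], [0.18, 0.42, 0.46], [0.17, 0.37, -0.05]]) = [0.9, 0.3, 0.26]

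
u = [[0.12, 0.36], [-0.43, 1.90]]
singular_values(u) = [1.98, 0.19]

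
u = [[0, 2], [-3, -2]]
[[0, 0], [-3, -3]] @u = [[0, 0], [9, 0]]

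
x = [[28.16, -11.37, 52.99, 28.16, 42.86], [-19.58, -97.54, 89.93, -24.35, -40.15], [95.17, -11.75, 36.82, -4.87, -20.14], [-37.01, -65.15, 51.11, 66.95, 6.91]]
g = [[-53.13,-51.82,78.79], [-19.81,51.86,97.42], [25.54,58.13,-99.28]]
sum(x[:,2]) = 230.85000000000002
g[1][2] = 97.42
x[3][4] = 6.91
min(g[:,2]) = -99.28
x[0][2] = 52.99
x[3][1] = -65.15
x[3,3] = 66.95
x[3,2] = 51.11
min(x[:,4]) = -40.15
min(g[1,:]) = -19.81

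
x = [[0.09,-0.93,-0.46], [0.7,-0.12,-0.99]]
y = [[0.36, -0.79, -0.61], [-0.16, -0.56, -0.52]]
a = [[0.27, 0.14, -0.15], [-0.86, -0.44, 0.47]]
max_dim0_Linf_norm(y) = 0.79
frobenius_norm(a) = 1.13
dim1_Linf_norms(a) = [0.27, 0.86]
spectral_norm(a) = 1.13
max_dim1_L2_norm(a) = 1.07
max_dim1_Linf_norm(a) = 0.86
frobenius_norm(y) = 1.32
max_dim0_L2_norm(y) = 0.97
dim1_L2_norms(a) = [0.34, 1.07]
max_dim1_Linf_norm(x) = 0.99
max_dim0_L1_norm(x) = 1.45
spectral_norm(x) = 1.39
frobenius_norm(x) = 1.60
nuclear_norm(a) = 1.13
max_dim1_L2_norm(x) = 1.22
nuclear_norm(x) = 2.18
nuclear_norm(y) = 1.62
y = a + x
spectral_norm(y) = 1.27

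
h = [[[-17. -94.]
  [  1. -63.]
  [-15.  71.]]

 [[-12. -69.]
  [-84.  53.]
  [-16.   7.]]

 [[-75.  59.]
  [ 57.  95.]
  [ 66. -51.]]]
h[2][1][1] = 95.0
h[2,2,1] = -51.0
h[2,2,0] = 66.0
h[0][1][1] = -63.0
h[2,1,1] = 95.0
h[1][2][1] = 7.0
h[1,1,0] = -84.0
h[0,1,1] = -63.0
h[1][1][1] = 53.0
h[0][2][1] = 71.0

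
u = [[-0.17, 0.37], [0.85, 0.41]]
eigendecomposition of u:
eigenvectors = [[-0.73,  -0.37], [0.68,  -0.93]]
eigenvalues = [-0.51, 0.75]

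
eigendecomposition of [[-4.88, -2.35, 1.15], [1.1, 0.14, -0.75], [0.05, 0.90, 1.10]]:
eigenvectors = [[0.97, 0.46, 0.36], [-0.24, -0.7, -0.44], [0.03, 0.55, 0.82]]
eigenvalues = [-4.27, -0.01, 0.64]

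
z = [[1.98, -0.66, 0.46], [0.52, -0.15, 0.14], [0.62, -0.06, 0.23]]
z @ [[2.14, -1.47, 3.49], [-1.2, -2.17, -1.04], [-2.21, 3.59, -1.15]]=[[4.01, 0.17, 7.07],[0.98, 0.06, 1.81],[0.89, 0.04, 1.96]]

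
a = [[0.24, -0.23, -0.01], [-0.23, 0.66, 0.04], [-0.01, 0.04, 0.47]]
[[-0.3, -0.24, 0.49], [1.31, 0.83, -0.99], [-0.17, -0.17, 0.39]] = a@[[0.97, 0.34, 0.87],[2.36, 1.41, -1.25],[-0.55, -0.47, 0.95]]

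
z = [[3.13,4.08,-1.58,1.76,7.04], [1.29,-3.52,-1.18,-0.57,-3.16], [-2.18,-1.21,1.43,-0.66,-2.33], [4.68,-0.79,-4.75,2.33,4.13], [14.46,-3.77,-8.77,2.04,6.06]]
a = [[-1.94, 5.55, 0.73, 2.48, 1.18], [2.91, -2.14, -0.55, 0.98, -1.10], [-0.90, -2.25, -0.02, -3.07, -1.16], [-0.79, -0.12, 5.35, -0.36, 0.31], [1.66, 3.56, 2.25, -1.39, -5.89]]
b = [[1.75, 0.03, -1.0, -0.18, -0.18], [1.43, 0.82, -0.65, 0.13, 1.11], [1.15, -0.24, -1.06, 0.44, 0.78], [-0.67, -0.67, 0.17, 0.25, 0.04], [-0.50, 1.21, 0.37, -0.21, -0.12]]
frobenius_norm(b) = 3.84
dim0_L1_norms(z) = [25.74, 13.37, 17.71, 7.36, 22.72]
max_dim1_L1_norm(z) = 35.1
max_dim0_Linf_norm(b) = 1.75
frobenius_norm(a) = 12.70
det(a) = -225.80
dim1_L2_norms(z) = [9.03, 5.08, 3.76, 8.22, 18.47]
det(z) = -0.28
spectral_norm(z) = 21.04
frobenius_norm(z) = 23.03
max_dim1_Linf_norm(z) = 14.46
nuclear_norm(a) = 24.63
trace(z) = 9.43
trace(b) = 1.64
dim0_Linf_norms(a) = [2.91, 5.55, 5.35, 3.07, 5.89]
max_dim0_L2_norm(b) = 2.67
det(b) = 0.00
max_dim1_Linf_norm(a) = 5.89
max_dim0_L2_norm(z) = 15.72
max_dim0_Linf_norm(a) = 5.89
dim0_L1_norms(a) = [8.2, 13.62, 8.9, 8.28, 9.64]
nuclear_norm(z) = 32.64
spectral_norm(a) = 8.15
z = a @ b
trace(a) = -10.35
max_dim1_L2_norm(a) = 7.56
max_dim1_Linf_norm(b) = 1.75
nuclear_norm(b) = 6.37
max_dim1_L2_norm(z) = 18.47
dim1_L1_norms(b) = [3.14, 4.14, 3.67, 1.8, 2.41]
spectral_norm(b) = 3.25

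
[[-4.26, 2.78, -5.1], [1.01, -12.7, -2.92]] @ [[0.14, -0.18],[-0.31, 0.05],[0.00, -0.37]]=[[-1.46, 2.79], [4.08, 0.26]]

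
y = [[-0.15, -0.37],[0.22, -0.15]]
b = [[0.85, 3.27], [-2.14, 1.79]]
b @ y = [[0.59, -0.80],[0.71, 0.52]]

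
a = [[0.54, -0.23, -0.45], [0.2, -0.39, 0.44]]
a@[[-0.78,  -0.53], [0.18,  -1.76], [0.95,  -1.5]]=[[-0.89, 0.79], [0.19, -0.08]]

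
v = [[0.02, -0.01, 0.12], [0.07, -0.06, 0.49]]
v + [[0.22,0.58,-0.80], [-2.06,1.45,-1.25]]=[[0.24, 0.57, -0.68], [-1.99, 1.39, -0.76]]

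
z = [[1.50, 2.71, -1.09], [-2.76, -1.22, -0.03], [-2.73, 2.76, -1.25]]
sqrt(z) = [[1.68, 1.34, -0.37], [-0.96, 1.17, -0.43], [0.10, 2.99, -0.29]]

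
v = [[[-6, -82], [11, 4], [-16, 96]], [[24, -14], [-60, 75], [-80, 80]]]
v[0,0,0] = -6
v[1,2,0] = -80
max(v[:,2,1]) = 96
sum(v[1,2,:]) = 0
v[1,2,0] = -80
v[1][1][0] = -60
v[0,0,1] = -82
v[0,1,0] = 11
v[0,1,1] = 4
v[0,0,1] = -82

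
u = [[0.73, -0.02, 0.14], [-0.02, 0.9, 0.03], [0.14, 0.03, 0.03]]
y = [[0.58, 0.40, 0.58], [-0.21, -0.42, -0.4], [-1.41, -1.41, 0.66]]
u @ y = [[0.23, 0.1, 0.52], [-0.24, -0.43, -0.35], [0.03, 0.0, 0.09]]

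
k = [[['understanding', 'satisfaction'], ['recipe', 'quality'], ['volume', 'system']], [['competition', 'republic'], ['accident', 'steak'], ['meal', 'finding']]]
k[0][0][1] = 'satisfaction'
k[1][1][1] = 'steak'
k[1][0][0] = 'competition'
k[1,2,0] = 'meal'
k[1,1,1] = 'steak'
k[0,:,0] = ['understanding', 'recipe', 'volume']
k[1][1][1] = 'steak'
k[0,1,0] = 'recipe'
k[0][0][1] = 'satisfaction'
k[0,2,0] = 'volume'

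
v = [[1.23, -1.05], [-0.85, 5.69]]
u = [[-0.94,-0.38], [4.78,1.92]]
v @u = [[-6.18, -2.48], [28.00, 11.25]]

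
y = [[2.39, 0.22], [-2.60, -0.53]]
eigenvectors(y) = [[0.72, -0.08], [-0.69, 1.00]]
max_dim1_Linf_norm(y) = 2.6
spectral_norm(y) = 3.57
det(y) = -0.69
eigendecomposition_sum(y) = [[2.36, 0.19], [-2.27, -0.18]] + [[0.03, 0.03], [-0.33, -0.35]]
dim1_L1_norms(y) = [2.61, 3.13]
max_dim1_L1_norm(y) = 3.13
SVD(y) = [[-0.67, 0.74], [0.74, 0.67]] @ diag([3.5726165038538698, 0.19445132139164956]) @ [[-0.99, -0.15], [0.15, -0.99]]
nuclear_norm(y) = 3.77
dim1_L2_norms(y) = [2.4, 2.65]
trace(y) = 1.86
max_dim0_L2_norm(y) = 3.53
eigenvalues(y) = [2.18, -0.32]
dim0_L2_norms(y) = [3.53, 0.57]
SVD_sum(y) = [[2.37, 0.36], [-2.62, -0.40]] + [[0.02, -0.14], [0.02, -0.13]]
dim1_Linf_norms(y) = [2.39, 2.6]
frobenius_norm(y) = 3.58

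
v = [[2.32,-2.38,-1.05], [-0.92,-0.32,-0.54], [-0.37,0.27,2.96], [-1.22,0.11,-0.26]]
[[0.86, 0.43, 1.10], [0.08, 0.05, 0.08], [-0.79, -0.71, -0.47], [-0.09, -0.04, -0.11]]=v @ [[0.11, 0.08, 0.09],[-0.15, 0.00, -0.32],[-0.24, -0.23, -0.12]]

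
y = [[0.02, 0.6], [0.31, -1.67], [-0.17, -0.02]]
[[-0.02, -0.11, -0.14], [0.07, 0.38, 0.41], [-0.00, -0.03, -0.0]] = y @ [[0.01, 0.21, 0.03], [-0.04, -0.19, -0.24]]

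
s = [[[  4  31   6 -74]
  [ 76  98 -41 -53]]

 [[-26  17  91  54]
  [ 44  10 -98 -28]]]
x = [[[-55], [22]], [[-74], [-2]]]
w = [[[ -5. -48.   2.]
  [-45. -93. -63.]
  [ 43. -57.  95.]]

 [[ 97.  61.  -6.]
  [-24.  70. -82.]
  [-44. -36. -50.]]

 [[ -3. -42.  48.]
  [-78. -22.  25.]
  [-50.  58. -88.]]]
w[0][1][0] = -45.0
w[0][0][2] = 2.0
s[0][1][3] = -53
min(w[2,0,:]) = -42.0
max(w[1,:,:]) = 97.0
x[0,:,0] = [-55, 22]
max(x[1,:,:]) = -2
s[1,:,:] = [[-26, 17, 91, 54], [44, 10, -98, -28]]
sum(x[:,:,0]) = -109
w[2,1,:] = [-78.0, -22.0, 25.0]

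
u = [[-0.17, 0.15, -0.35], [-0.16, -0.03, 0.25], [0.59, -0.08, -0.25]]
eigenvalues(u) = [(-0.23+0.51j), (-0.23-0.51j), 0j]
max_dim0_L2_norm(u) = 0.63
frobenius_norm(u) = 0.82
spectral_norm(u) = 0.69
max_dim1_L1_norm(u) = 0.92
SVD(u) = [[0.00, 0.93, 0.37], [-0.37, -0.34, 0.86], [0.93, -0.14, 0.34]] @ diag([0.6916040328283941, 0.4489739773953396, 0.0024958760607512584]) @ [[0.88, -0.09, -0.47], [-0.41, 0.36, -0.84], [0.24, 0.93, 0.28]]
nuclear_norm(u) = 1.14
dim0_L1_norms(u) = [0.92, 0.26, 0.85]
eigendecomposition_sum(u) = [[-0.09+0.24j, (0.07-0.03j), (-0.18-0.1j)], [-0.08-0.14j, (-0.02+0.05j), (0.12-0.04j)], [0.29+0.10j, -0.04-0.09j, (-0.13+0.22j)]] + [[(-0.09-0.24j), 0.07+0.03j, -0.18+0.10j], [-0.08+0.14j, -0.02-0.05j, (0.12+0.04j)], [0.29-0.10j, -0.04+0.09j, (-0.13-0.22j)]] + [[0.00-0.00j, -0j, -0j],  [0.00-0.00j, -0j, 0.00-0.00j],  [0.00-0.00j, -0j, -0j]]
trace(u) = -0.45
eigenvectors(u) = [[(0.01-0.58j), (0.01+0.58j), (0.24+0j)], [(0.28+0.25j), (0.28-0.25j), 0.93+0.00j], [-0.72+0.00j, (-0.72-0j), (0.28+0j)]]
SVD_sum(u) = [[0.0, -0.00, -0.00], [-0.22, 0.02, 0.12], [0.56, -0.06, -0.30]] + [[-0.17, 0.15, -0.35], [0.06, -0.06, 0.13], [0.03, -0.02, 0.05]] + [[0.00, 0.00, 0.0],[0.00, 0.00, 0.00],[0.0, 0.00, 0.00]]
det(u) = 0.00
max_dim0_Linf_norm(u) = 0.59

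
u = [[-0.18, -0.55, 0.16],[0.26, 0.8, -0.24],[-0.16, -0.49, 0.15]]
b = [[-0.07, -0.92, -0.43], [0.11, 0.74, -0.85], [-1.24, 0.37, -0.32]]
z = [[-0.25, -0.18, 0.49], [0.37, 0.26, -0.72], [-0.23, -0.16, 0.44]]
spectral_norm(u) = 1.19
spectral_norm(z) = 1.15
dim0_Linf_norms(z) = [0.37, 0.26, 0.72]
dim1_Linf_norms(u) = [0.55, 0.8, 0.49]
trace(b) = 0.35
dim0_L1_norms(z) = [0.85, 0.6, 1.65]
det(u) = -0.00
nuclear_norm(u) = 1.20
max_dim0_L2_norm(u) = 1.09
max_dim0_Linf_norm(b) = 1.24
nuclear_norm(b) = 3.44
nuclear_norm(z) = 1.16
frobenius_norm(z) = 1.15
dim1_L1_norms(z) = [0.92, 1.35, 0.83]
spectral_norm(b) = 1.44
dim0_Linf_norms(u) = [0.26, 0.8, 0.24]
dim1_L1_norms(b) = [1.42, 1.7, 1.93]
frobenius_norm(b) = 2.02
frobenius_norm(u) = 1.19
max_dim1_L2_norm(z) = 0.85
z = u @ b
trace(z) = 0.45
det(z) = -0.00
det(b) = -1.42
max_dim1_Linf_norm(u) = 0.8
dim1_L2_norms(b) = [1.02, 1.13, 1.33]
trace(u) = 0.77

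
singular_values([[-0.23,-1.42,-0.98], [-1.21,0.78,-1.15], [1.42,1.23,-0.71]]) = [2.24, 1.85, 1.42]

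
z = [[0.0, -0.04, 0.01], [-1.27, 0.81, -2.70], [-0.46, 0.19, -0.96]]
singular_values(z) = [3.27, 0.1, 0.0]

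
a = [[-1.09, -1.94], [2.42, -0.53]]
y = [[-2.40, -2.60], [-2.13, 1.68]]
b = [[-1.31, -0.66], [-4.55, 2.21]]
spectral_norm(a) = 2.69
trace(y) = -0.72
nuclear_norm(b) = 6.29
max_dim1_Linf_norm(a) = 2.42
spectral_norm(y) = 3.55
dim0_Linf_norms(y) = [2.4, 2.6]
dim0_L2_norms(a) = [2.65, 2.01]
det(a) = 5.27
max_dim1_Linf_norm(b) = 4.55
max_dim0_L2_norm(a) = 2.65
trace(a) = -1.62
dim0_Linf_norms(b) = [4.55, 2.21]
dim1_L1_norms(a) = [3.03, 2.95]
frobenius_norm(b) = 5.27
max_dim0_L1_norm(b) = 5.86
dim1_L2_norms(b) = [1.47, 5.06]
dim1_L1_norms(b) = [1.97, 6.76]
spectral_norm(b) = 5.14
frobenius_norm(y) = 4.46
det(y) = -9.57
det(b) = -5.90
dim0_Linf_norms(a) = [2.42, 1.94]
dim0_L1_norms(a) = [3.51, 2.47]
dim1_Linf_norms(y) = [2.6, 2.13]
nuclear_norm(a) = 4.65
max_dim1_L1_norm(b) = 6.76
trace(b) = 0.90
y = b + a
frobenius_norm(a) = 3.33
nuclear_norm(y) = 6.25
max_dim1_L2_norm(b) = 5.06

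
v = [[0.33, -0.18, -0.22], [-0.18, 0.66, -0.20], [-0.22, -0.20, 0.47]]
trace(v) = 1.46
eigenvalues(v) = [0.05, 0.62, 0.79]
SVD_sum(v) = [[0.01, -0.08, 0.04],[-0.08, 0.61, -0.32],[0.04, -0.32, 0.17]] + [[0.29, -0.11, -0.29], [-0.11, 0.04, 0.11], [-0.29, 0.11, 0.28]] + [[0.03, 0.02, 0.02], [0.02, 0.01, 0.01], [0.02, 0.01, 0.02]]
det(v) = 0.03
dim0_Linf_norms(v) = [0.33, 0.66, 0.47]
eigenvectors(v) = [[-0.72, -0.69, 0.12], [-0.4, 0.26, -0.88], [-0.57, 0.68, 0.46]]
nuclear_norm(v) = 1.46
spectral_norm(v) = 0.79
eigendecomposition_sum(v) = [[0.03, 0.02, 0.02], [0.02, 0.01, 0.01], [0.02, 0.01, 0.02]] + [[0.29, -0.11, -0.29], [-0.11, 0.04, 0.11], [-0.29, 0.11, 0.28]] + [[0.01,-0.08,0.04], [-0.08,0.61,-0.32], [0.04,-0.32,0.17]]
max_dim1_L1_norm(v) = 1.04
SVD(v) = [[0.12,0.69,0.72], [-0.88,-0.26,0.40], [0.46,-0.68,0.57]] @ diag([0.7906542271363024, 0.6156123917405949, 0.0537333811231027]) @ [[0.12,-0.88,0.46],[0.69,-0.26,-0.68],[0.72,0.40,0.57]]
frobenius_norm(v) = 1.00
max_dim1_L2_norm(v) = 0.71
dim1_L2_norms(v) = [0.44, 0.71, 0.56]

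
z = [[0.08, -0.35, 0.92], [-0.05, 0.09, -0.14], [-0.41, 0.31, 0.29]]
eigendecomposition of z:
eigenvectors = [[(0.8+0j), (0.8-0j), (-0.68+0j)],[(-0.14+0.05j), -0.14-0.05j, -0.70+0.00j],[(0.08+0.57j), 0.08-0.57j, (-0.21+0j)]]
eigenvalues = [(0.23+0.64j), (0.23-0.64j), 0j]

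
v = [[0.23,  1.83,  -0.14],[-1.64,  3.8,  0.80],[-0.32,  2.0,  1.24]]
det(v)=4.258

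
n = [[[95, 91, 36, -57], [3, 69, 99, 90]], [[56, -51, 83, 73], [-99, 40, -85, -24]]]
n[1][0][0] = 56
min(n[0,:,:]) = -57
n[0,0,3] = -57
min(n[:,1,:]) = -99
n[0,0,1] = 91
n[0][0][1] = 91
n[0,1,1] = 69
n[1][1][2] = -85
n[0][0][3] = -57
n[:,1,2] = [99, -85]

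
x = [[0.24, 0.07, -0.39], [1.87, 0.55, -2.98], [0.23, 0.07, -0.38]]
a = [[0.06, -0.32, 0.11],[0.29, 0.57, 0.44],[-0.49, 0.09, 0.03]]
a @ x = [[-0.56,-0.16,0.89], [1.24,0.36,-1.98], [0.06,0.02,-0.09]]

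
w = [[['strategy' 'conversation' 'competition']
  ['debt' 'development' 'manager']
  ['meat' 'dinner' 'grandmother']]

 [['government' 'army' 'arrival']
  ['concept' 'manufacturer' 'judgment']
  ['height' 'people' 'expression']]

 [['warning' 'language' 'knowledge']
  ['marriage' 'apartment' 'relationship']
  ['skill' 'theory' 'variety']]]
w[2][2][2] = 'variety'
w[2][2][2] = 'variety'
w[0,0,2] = 'competition'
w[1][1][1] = 'manufacturer'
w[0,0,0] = 'strategy'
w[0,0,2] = 'competition'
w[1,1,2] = 'judgment'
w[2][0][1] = 'language'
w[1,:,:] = [['government', 'army', 'arrival'], ['concept', 'manufacturer', 'judgment'], ['height', 'people', 'expression']]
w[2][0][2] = 'knowledge'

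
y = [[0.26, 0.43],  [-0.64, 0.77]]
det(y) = 0.48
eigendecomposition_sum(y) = [[(0.13+0.37j), 0.21-0.24j],[(-0.32+0.36j), (0.38+0.09j)]] + [[(0.13-0.37j), (0.21+0.24j)],[(-0.32-0.36j), 0.38-0.09j]]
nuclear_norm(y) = 1.49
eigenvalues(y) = [(0.52+0.46j), (0.52-0.46j)]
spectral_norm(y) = 1.02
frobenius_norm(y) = 1.12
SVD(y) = [[0.21, 0.98],[0.98, -0.21]] @ diag([1.018368439700276, 0.4668251503747688]) @ [[-0.56, 0.83], [0.83, 0.56]]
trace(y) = 1.03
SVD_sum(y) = [[-0.12, 0.17], [-0.56, 0.82]] + [[0.38,  0.26], [-0.08,  -0.05]]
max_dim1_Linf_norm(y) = 0.77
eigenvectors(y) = [[-0.31+0.55j, -0.31-0.55j], [-0.77+0.00j, -0.77-0.00j]]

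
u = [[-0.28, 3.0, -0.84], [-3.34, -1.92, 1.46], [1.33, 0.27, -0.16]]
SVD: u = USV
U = [[0.45, 0.88, 0.16], [-0.86, 0.38, 0.34], [0.24, -0.29, 0.93]]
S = [4.65, 2.64, 0.23]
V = [[0.66, 0.66, -0.36], [-0.72, 0.69, -0.05], [0.21, 0.29, 0.93]]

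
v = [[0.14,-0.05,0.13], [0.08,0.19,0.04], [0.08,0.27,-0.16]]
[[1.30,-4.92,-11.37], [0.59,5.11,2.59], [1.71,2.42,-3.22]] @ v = [[-1.12, -4.07, 1.79], [0.70, 1.64, -0.13], [0.18, -0.50, 0.83]]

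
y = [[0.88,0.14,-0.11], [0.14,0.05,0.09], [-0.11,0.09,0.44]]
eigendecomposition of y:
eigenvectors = [[0.97,0.18,0.15],[0.14,-0.95,0.27],[-0.20,0.24,0.95]]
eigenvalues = [0.92, 0.0, 0.45]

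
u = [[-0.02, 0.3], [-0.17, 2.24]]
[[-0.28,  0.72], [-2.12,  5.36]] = u @ [[1.13, 1.83], [-0.86, 2.53]]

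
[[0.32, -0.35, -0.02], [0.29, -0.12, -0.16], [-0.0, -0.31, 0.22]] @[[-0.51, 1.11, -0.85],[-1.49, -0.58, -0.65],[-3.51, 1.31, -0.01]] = [[0.43, 0.53, -0.04], [0.59, 0.18, -0.17], [-0.31, 0.47, 0.2]]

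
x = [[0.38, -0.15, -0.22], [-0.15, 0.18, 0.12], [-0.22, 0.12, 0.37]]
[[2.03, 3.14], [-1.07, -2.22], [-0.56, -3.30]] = x@[[5.85, 2.61], [-3.04, -6.71], [2.95, -5.19]]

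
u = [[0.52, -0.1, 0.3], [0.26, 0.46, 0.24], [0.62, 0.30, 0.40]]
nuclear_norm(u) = 1.53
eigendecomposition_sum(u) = [[0.39, 0.07, 0.24], [0.57, 0.1, 0.35], [0.75, 0.13, 0.46]] + [[0.14,  -0.16,  0.05], [-0.31,  0.36,  -0.12], [-0.14,  0.16,  -0.05]] + [[-0.01, -0.01, 0.01], [-0.00, -0.00, 0.0], [0.01, 0.01, -0.01]]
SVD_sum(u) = [[0.41, 0.19, 0.27], [0.38, 0.18, 0.25], [0.62, 0.29, 0.41]] + [[0.12, -0.29, 0.02], [-0.12, 0.29, -0.02], [-0.01, 0.01, -0.00]] + [[-0.0, -0.0, 0.01], [-0.00, -0.00, 0.01], [0.01, 0.0, -0.01]]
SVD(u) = [[-0.49,0.71,-0.51], [-0.46,-0.7,-0.54], [-0.74,-0.03,0.67]] @ diag([1.0720129800970444, 0.43825620379654173, 0.017879327092977754]) @ [[-0.78, -0.36, -0.52], [0.38, -0.92, 0.07], [0.50, 0.14, -0.85]]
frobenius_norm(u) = 1.16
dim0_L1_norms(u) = [1.4, 0.86, 0.94]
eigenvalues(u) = [0.95, 0.45, -0.02]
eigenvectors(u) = [[0.38, 0.38, -0.50], [0.56, -0.85, -0.15], [0.73, -0.37, 0.85]]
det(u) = -0.01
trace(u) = 1.38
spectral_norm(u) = 1.07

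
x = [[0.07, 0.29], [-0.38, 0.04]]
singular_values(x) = [0.39, 0.29]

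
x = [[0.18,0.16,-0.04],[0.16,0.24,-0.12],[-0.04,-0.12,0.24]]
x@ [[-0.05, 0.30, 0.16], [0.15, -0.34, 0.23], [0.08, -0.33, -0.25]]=[[0.01,  0.01,  0.08], [0.02,  0.01,  0.11], [0.0,  -0.05,  -0.09]]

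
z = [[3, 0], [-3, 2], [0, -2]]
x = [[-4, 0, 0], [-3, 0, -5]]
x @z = [[-12, 0], [-9, 10]]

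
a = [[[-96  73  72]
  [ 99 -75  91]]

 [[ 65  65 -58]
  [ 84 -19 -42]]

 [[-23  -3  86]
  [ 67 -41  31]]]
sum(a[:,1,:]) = 195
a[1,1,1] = -19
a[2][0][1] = -3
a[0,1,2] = 91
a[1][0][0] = 65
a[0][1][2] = 91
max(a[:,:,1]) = 73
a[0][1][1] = -75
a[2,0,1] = -3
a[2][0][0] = -23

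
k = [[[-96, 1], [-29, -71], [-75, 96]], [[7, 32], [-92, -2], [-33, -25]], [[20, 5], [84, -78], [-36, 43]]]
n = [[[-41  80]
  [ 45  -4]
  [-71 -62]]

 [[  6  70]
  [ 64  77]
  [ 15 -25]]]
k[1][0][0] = 7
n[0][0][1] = 80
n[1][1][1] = 77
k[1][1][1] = -2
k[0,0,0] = -96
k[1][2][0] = -33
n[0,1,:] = [45, -4]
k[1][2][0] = -33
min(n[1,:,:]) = -25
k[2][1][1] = -78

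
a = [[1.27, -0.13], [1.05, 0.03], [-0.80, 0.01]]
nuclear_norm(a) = 1.94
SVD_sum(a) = [[1.27, -0.05], [1.05, -0.04], [-0.80, 0.03]] + [[-0.0, -0.08], [0.00, 0.07], [-0.00, -0.02]]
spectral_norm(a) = 1.83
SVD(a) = [[-0.7,0.7], [-0.57,-0.68], [0.44,0.22]] @ diag([1.8334112694957407, 0.10910140643464367]) @ [[-1.00, 0.04], [-0.04, -1.0]]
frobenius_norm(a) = 1.84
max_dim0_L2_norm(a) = 1.83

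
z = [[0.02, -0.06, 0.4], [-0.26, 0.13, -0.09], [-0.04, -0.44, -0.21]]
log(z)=[[-0.32, 1.94, 2.20], [-0.49, -0.78, 0.81], [-1.55, -1.96, -1.9]]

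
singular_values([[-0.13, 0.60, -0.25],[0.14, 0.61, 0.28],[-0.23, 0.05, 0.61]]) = [0.86, 0.72, 0.28]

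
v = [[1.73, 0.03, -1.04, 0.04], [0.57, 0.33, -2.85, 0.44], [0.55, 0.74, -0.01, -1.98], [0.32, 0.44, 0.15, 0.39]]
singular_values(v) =[3.32, 2.24, 1.29, 0.57]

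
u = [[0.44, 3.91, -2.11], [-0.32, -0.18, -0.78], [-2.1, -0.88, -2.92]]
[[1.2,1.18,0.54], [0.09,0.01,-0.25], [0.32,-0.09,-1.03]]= u @ [[-0.04, 0.08, 0.03], [0.23, 0.24, 0.27], [-0.15, -0.1, 0.25]]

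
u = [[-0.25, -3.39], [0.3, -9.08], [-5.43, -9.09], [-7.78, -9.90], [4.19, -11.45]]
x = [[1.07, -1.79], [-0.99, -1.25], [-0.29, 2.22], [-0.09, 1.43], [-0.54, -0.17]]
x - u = [[1.32, 1.6], [-1.29, 7.83], [5.14, 11.31], [7.69, 11.33], [-4.73, 11.28]]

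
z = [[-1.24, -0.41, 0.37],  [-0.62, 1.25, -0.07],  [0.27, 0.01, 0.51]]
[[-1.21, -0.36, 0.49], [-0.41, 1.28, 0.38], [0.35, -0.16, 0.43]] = z @ [[0.97, -0.11, -0.20], [0.16, 0.95, 0.26], [0.16, -0.28, 0.94]]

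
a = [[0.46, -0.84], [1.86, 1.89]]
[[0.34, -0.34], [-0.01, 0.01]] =a@[[0.26, -0.26], [-0.26, 0.26]]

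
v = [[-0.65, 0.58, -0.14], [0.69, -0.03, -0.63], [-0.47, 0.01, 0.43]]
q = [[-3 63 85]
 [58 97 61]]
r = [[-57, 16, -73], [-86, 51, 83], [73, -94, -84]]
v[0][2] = -0.138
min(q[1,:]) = 58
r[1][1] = 51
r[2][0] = 73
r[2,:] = [73, -94, -84]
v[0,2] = -0.138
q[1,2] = 61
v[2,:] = [-0.469, 0.011, 0.428]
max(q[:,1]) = 97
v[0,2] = -0.138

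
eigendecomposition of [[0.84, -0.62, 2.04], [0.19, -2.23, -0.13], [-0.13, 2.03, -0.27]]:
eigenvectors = [[-1.0, 0.59, -0.83], [-0.06, 0.52, -0.14], [0.00, -0.62, 0.54]]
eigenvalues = [0.8, -1.86, -0.59]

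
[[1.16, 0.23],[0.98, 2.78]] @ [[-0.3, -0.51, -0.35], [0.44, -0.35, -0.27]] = [[-0.25, -0.67, -0.47], [0.93, -1.47, -1.09]]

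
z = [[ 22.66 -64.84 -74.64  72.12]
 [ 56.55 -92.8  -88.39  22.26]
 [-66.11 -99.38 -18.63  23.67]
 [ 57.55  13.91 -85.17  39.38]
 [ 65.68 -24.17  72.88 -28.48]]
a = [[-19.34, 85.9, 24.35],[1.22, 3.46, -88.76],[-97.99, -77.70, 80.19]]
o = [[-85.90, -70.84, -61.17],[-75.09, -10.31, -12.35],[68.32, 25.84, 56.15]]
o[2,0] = 68.32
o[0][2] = -61.17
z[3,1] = 13.91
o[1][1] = -10.31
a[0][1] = 85.9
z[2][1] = -99.38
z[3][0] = 57.55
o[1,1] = -10.31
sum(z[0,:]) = -44.7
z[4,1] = -24.17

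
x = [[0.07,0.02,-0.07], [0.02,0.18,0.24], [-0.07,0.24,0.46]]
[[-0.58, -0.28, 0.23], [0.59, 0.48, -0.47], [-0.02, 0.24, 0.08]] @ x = [[-0.06, -0.01, 0.08], [0.08, -0.01, -0.14], [-0.00, 0.06, 0.1]]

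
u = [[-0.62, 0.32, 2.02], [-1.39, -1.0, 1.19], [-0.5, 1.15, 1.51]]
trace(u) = -0.11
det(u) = -1.97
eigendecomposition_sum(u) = [[-0.27+0.00j, (-0.32-0j), 0.28-0.00j], [-0.98+0.00j, (-1.16-0j), 1.03-0.00j], [(0.3-0j), 0.36+0.00j, -0.32+0.00j]] + [[-0.18+0.92j,0.32-0.54j,(0.87-0.92j)], [(-0.21-0.21j),(0.08+0.18j),(0.08+0.39j)], [-0.40+0.63j,(0.39-0.31j),0.92-0.43j]] + [[(-0.18-0.92j),(0.32+0.54j),(0.87+0.92j)], [-0.21+0.21j,(0.08-0.18j),0.08-0.39j], [(-0.4-0.63j),0.39+0.31j,0.92+0.43j]]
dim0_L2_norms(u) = [1.6, 1.56, 2.79]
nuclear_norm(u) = 5.19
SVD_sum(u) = [[-0.94, 0.23, 1.87], [-0.7, 0.17, 1.40], [-0.75, 0.18, 1.50]] + [[0.11, 0.21, 0.03], [-0.60, -1.22, -0.15], [0.43, 0.87, 0.11]] + [[0.21,-0.12,0.12], [-0.09,0.05,-0.05], [-0.18,0.10,-0.1]]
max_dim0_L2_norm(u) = 2.79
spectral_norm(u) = 3.12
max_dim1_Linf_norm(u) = 2.02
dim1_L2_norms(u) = [2.14, 2.09, 1.96]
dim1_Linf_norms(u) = [2.02, 1.39, 1.51]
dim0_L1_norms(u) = [2.51, 2.47, 4.72]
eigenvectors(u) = [[(-0.25+0j), (-0.76+0j), (-0.76-0j)], [-0.92+0.00j, (0.14-0.2j), 0.14+0.20j], [0.29+0.00j, -0.56-0.22j, -0.56+0.22j]]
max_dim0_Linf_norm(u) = 2.02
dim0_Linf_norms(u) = [1.39, 1.15, 2.02]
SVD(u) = [[-0.67, 0.14, -0.72], [-0.5, -0.81, 0.31], [-0.54, 0.57, 0.62]] @ diag([3.1223792693434977, 1.697087168058733, 0.372347743895875]) @ [[0.44, -0.11, -0.89], [0.44, 0.89, 0.11], [-0.78, 0.44, -0.44]]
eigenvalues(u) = [(-1.75+0j), (0.82+0.68j), (0.82-0.68j)]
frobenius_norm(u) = 3.57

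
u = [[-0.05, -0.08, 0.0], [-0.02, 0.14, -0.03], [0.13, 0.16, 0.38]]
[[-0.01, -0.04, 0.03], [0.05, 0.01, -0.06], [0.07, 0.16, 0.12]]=u @ [[-0.36,0.49,-0.05], [0.36,0.17,-0.31], [0.15,0.17,0.47]]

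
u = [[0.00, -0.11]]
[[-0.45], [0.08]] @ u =[[0.00, 0.05], [0.00, -0.01]]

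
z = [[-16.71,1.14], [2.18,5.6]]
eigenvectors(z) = [[-1.0, -0.05], [0.1, -1.00]]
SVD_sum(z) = [[-16.73, 0.46], [2.03, -0.06]] + [[0.02, 0.68], [0.15, 5.66]]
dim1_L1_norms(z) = [17.85, 7.78]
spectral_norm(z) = 16.86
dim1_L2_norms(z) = [16.75, 6.01]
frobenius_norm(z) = 17.79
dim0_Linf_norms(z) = [16.71, 5.6]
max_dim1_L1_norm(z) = 17.85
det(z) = -96.06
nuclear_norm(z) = 22.56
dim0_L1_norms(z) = [18.89, 6.74]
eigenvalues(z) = [-16.82, 5.71]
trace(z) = -11.11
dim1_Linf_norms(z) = [16.71, 5.6]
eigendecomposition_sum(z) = [[-16.74,0.85], [1.63,-0.08]] + [[0.03, 0.29],[0.55, 5.68]]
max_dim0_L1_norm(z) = 18.89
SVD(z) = [[-0.99, 0.12],[0.12, 0.99]] @ diag([16.857123128856067, 5.698552431853699]) @ [[1.00, -0.03], [0.03, 1.0]]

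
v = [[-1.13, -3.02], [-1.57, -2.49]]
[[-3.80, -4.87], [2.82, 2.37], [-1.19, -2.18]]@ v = [[11.94,23.6], [-6.91,-14.42], [4.77,9.02]]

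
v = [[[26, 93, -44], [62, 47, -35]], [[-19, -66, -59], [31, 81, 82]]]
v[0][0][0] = 26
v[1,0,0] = -19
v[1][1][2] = 82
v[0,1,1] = 47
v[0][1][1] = 47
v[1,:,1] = [-66, 81]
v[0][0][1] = 93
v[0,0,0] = 26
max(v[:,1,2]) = 82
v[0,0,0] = 26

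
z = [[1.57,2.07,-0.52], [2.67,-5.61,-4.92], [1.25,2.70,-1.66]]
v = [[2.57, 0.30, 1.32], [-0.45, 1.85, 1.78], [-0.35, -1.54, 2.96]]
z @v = [[3.29, 5.10, 4.22], [11.11, -2.0, -21.02], [2.58, 7.93, 1.54]]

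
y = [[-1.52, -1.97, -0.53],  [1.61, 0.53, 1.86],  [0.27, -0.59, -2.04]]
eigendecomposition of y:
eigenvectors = [[-0.36+0.55j, -0.36-0.55j, -0.46+0.00j], [0.71+0.00j, 0.71-0.00j, -0.32+0.00j], [-0.09+0.21j, -0.09-0.21j, 0.83+0.00j]]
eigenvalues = [(-0.54+1.8j), (-0.54-1.8j), (-1.96+0j)]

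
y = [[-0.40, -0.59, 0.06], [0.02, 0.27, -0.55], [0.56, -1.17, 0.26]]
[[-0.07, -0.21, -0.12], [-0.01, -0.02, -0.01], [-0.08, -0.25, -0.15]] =y@[[0.04, 0.1, 0.06], [0.1, 0.3, 0.18], [0.06, 0.18, 0.11]]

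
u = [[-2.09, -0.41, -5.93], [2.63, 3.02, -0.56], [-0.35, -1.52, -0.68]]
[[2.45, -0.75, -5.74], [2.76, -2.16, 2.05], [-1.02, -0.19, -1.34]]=u@[[-0.07, -0.89, 0.45], [0.89, 0.14, 0.43], [-0.45, 0.43, 0.78]]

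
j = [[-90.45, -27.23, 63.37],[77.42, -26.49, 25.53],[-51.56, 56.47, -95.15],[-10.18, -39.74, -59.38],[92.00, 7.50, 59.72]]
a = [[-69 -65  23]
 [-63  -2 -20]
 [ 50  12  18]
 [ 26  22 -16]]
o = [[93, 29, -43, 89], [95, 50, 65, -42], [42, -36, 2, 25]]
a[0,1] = -65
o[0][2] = -43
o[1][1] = 50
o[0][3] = 89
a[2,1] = 12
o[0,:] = [93, 29, -43, 89]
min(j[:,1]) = -39.74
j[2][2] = -95.15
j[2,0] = -51.56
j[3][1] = -39.74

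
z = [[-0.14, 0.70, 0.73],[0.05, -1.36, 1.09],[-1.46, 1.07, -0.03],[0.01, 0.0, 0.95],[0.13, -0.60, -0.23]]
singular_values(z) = [2.28, 1.62, 0.94]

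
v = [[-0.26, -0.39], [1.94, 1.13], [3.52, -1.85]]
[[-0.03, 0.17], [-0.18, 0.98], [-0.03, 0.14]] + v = [[-0.29, -0.22],[1.76, 2.11],[3.49, -1.71]]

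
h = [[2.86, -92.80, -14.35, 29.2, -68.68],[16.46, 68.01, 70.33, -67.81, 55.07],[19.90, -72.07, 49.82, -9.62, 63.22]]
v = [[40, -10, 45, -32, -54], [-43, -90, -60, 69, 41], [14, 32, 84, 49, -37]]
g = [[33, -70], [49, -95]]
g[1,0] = 49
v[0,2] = 45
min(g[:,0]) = 33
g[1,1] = -95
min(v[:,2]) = -60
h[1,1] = 68.01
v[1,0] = -43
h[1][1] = 68.01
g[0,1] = -70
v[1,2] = -60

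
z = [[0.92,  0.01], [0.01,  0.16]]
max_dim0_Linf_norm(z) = 0.92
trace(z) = 1.08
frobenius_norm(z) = 0.93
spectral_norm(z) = 0.92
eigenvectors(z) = [[1.0, -0.01],  [0.01, 1.0]]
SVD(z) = [[-1.0,-0.01], [-0.01,1.0]] @ diag([0.9201315561749642, 0.15986844382503576]) @ [[-1.00, -0.01], [-0.01, 1.0]]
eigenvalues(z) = [0.92, 0.16]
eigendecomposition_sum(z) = [[0.92,  0.01], [0.01,  0.0]] + [[0.0, -0.00], [-0.00, 0.16]]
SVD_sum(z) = [[0.92, 0.01], [0.01, 0.00]] + [[0.0, -0.0], [-0.00, 0.16]]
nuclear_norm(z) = 1.08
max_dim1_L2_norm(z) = 0.92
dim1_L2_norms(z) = [0.92, 0.16]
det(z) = 0.15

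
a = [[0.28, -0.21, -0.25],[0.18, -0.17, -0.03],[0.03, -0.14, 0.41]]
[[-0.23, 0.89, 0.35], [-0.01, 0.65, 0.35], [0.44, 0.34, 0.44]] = a @ [[0.21, 1.46, -0.21],[0.07, -2.26, -2.32],[1.08, -0.04, 0.3]]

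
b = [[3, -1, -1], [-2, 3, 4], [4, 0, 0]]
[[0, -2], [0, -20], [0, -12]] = b@[[0, -3], [0, -2], [0, -5]]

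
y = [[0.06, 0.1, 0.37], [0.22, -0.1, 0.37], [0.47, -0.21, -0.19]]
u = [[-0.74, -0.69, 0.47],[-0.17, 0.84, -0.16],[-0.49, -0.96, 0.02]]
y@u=[[-0.24, -0.31, 0.02], [-0.33, -0.59, 0.13], [-0.22, -0.32, 0.25]]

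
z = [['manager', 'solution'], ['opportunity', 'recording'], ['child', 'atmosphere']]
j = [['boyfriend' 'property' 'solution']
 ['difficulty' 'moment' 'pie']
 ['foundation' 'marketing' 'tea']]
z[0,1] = 'solution'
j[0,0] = 'boyfriend'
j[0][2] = 'solution'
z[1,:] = ['opportunity', 'recording']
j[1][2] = 'pie'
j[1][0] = 'difficulty'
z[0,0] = 'manager'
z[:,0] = ['manager', 'opportunity', 'child']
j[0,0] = 'boyfriend'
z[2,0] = 'child'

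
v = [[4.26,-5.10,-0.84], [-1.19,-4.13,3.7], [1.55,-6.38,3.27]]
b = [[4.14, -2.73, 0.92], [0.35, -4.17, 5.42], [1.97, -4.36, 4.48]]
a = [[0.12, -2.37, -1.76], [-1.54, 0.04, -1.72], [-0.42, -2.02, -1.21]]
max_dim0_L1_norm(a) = 4.69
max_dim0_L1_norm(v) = 15.61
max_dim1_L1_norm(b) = 10.81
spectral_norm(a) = 3.96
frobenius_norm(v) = 11.44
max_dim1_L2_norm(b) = 6.85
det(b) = 1.78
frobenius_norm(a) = 4.45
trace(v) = 3.40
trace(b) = 4.45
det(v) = -17.82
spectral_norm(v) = 10.22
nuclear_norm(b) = 13.96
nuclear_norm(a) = 6.36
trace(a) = -1.05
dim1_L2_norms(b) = [5.04, 6.85, 6.55]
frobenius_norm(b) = 10.74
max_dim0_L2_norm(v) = 9.15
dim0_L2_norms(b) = [4.6, 6.62, 7.09]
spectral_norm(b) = 10.00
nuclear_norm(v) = 15.68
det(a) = -3.22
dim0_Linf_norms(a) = [1.54, 2.37, 1.76]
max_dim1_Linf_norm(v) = 6.38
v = b + a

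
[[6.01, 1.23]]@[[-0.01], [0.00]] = [[-0.06]]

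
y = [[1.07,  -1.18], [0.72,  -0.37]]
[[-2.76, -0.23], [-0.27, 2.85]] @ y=[[-3.12, 3.34], [1.76, -0.74]]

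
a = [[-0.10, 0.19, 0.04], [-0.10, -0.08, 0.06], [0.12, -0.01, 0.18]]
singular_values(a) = [0.23, 0.2, 0.14]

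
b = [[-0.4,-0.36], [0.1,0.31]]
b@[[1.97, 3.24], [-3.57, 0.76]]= [[0.50, -1.57],[-0.91, 0.56]]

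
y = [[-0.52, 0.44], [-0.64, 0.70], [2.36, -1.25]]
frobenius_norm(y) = 2.91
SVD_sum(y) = [[-0.58, 0.34], [-0.78, 0.46], [2.30, -1.36]] + [[0.06, 0.1], [0.14, 0.24], [0.06, 0.11]]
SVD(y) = [[-0.23, -0.35],[-0.31, -0.86],[0.92, -0.38]] @ diag([2.896617901728159, 0.3245069049927287]) @ [[0.86, -0.51], [-0.51, -0.86]]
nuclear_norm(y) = 3.22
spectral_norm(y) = 2.90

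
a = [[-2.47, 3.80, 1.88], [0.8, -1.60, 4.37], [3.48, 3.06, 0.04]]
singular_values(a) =[5.14, 4.78, 4.31]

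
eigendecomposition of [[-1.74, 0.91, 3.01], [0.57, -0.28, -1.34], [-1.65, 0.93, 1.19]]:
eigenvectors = [[(0.73+0j), 0.73-0.00j, 0.51+0.00j], [(-0.3+0.09j), -0.30-0.09j, 0.86+0.00j], [(0.41+0.44j), 0.41-0.44j, 0.04+0.00j]]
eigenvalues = [(-0.42+1.9j), (-0.42-1.9j), 0j]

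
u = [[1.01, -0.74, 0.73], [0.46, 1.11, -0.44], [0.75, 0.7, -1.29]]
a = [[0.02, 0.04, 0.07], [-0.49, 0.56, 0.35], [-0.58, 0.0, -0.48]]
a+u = [[1.03, -0.7, 0.80], [-0.03, 1.67, -0.09], [0.17, 0.70, -1.77]]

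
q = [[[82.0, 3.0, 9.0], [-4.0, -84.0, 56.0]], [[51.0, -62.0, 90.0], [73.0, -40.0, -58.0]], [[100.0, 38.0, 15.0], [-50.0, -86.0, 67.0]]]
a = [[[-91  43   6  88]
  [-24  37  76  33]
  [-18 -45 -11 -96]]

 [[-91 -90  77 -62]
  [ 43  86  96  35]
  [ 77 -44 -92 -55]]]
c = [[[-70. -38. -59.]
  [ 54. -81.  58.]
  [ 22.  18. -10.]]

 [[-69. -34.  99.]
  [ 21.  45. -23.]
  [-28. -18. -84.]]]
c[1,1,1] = 45.0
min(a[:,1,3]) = 33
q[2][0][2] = 15.0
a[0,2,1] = -45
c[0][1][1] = -81.0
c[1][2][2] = -84.0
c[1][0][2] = 99.0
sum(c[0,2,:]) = 30.0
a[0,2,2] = -11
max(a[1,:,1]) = 86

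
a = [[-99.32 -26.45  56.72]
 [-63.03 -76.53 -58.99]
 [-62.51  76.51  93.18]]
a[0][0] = -99.32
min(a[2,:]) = -62.51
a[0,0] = -99.32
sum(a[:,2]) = 90.91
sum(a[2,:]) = 107.18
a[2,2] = 93.18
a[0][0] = -99.32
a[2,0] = -62.51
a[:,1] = [-26.45, -76.53, 76.51]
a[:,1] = [-26.45, -76.53, 76.51]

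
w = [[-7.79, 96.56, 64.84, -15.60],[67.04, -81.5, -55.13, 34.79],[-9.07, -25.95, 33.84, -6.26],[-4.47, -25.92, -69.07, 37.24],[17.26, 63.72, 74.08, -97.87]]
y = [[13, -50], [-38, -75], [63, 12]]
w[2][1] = -25.95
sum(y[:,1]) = -113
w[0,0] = -7.79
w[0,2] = 64.84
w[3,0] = -4.47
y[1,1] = -75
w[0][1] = 96.56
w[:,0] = [-7.79, 67.04, -9.07, -4.47, 17.26]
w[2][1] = -25.95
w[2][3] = -6.26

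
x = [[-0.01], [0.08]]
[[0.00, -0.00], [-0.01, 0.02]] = x @ [[-0.15, 0.26]]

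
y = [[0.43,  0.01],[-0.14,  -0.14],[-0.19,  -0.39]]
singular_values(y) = [0.56, 0.32]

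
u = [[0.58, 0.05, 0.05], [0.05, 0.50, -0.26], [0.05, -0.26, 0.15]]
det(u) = 0.00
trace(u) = 1.23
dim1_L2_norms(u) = [0.58, 0.57, 0.3]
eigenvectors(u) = [[0.12, -0.94, -0.33], [-0.47, 0.24, -0.85], [-0.87, -0.26, 0.41]]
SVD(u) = [[-0.33, 0.94, -0.12], [-0.85, -0.24, 0.47], [0.41, 0.26, 0.87]] @ diag([0.6456936949417846, 0.580660278305087, 0.0036460267531283636]) @ [[-0.33, -0.85, 0.41], [0.94, -0.24, 0.26], [-0.12, 0.47, 0.87]]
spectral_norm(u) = 0.65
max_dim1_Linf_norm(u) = 0.58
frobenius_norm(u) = 0.87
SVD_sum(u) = [[0.07, 0.18, -0.09], [0.18, 0.46, -0.23], [-0.09, -0.23, 0.11]] + [[0.51, -0.13, 0.14], [-0.13, 0.03, -0.04], [0.14, -0.04, 0.04]] + [[0.00, -0.00, -0.00], [-0.00, 0.0, 0.00], [-0.00, 0.0, 0.00]]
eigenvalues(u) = [0.0, 0.58, 0.65]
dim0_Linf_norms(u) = [0.58, 0.5, 0.26]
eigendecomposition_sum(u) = [[0.00, -0.00, -0.00],  [-0.0, 0.0, 0.0],  [-0.0, 0.0, 0.0]] + [[0.51, -0.13, 0.14], [-0.13, 0.03, -0.04], [0.14, -0.04, 0.04]] + [[0.07, 0.18, -0.09],[0.18, 0.46, -0.23],[-0.09, -0.23, 0.11]]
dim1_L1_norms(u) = [0.68, 0.81, 0.46]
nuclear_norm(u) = 1.23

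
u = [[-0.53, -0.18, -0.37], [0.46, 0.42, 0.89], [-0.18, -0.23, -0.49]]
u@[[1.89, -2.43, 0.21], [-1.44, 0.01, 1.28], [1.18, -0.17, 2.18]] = [[-1.18, 1.35, -1.15], [1.31, -1.26, 2.57], [-0.59, 0.52, -1.40]]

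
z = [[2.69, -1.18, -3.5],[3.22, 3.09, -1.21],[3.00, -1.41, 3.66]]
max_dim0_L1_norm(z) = 8.91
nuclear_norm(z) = 13.86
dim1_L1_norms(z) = [7.37, 7.52, 8.07]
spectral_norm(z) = 5.55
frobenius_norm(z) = 8.16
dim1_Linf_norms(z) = [3.5, 3.22, 3.66]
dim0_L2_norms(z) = [5.16, 3.6, 5.21]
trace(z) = 9.44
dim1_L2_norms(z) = [4.57, 4.62, 4.94]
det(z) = 92.36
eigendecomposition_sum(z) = [[(1.36+1.79j), -1.04+0.15j, (-1.25+1.36j)], [(1.66-1j), (0.03+0.91j), (1.05+1.2j)], [(1.48-0.96j), 0.06+0.83j, (0.99+1.06j)]] + [[1.36-1.79j, -1.04-0.15j, -1.25-1.36j], [1.66+1.00j, 0.03-0.91j, 1.05-1.20j], [(1.48+0.96j), 0.06-0.83j, 0.99-1.06j]] + [[(-0.03-0j), 0.91+0.00j, -0.99-0.00j], [-0.09-0.00j, (3.02+0j), (-3.3-0j)], [(0.05+0j), -1.53-0.00j, 1.67+0.00j]]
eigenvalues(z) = [(2.39+3.75j), (2.39-3.75j), (4.67+0j)]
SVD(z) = [[-0.70, 0.02, -0.71], [-0.67, 0.32, 0.67], [0.25, 0.95, -0.21]] @ diag([5.547082691665219, 4.960502126309178, 3.356500002489247]) @ [[-0.6,-0.29,0.75], [0.8,-0.07,0.6], [-0.12,0.96,0.27]]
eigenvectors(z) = [[0.65+0.00j, (0.65-0j), -0.26+0.00j], [0.06-0.56j, 0.06+0.56j, -0.86+0.00j], [(0.04-0.51j), 0.04+0.51j, (0.44+0j)]]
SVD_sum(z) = [[2.32, 1.11, -2.92], [2.21, 1.06, -2.79], [-0.81, -0.39, 1.03]] + [[0.09, -0.01, 0.07], [1.28, -0.12, 0.97], [3.73, -0.34, 2.82]] + [[0.28,-2.28,-0.65],[-0.26,2.15,0.61],[0.08,-0.68,-0.19]]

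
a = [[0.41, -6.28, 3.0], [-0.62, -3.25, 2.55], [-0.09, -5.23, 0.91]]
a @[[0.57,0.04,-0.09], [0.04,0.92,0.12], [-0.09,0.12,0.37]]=[[-0.29, -5.4, 0.32], [-0.71, -2.71, 0.61], [-0.34, -4.71, -0.28]]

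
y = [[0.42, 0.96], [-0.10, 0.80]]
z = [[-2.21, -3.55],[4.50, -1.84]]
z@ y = [[-0.57, -4.96], [2.07, 2.85]]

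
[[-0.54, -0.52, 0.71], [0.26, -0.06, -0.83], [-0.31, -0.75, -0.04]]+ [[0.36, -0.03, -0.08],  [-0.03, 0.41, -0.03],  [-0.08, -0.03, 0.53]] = [[-0.18, -0.55, 0.63],[0.23, 0.35, -0.86],[-0.39, -0.78, 0.49]]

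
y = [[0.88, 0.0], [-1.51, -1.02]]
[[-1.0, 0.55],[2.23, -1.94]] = y @ [[-1.14, 0.62], [-0.5, 0.98]]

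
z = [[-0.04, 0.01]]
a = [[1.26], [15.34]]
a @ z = [[-0.05, 0.01], [-0.61, 0.15]]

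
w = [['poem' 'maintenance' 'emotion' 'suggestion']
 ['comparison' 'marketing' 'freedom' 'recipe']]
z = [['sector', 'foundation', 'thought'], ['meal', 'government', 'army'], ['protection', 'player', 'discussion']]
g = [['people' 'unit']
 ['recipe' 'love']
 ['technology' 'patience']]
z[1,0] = 'meal'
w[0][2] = 'emotion'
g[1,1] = 'love'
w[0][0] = 'poem'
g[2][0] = 'technology'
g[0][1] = 'unit'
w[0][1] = 'maintenance'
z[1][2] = 'army'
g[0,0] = 'people'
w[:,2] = ['emotion', 'freedom']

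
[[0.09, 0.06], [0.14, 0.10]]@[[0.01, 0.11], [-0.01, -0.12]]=[[0.0, 0.0], [0.0, 0.0]]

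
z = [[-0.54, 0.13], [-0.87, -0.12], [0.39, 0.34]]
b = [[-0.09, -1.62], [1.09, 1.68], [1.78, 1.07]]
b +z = [[-0.63, -1.49], [0.22, 1.56], [2.17, 1.41]]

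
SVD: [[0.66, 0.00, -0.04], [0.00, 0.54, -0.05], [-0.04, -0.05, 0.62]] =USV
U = [[-0.78,0.61,0.13],[-0.20,-0.44,0.88],[0.59,0.66,0.46]]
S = [0.69, 0.62, 0.51]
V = [[-0.78, -0.20, 0.59], [0.61, -0.44, 0.66], [0.13, 0.88, 0.46]]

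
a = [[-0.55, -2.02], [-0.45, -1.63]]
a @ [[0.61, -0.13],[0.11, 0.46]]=[[-0.56, -0.86], [-0.45, -0.69]]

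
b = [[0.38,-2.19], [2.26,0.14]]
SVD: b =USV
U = [[-0.65, -0.76],  [-0.76, 0.65]]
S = [2.37, 2.12]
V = [[-0.83, 0.55],  [0.55, 0.83]]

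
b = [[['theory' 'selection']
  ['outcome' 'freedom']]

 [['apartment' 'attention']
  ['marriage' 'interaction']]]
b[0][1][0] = 'outcome'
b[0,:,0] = ['theory', 'outcome']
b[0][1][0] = 'outcome'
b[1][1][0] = 'marriage'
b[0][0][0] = 'theory'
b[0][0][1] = 'selection'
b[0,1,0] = 'outcome'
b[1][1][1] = 'interaction'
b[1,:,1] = ['attention', 'interaction']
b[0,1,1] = 'freedom'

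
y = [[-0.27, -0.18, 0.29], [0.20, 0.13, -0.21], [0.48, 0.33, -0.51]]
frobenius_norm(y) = 0.94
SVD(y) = [[-0.46, 0.55, 0.7],[0.34, -0.62, 0.71],[0.82, 0.56, 0.1]] @ diag([0.9432619268386601, 0.007042363520377842, 0.0027097034274899427]) @ [[0.62, 0.42, -0.66], [-0.28, 0.91, 0.32], [0.73, -0.01, 0.68]]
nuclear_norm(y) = 0.95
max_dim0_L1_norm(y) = 1.01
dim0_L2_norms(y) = [0.59, 0.4, 0.62]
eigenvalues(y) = [-0.65, 0.0, -0.01]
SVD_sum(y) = [[-0.27, -0.18, 0.29], [0.20, 0.13, -0.21], [0.48, 0.33, -0.51]] + [[-0.0, 0.00, 0.00], [0.0, -0.0, -0.0], [-0.0, 0.00, 0.0]] + [[0.00, -0.0, 0.00],  [0.00, -0.00, 0.00],  [0.0, -0.00, 0.0]]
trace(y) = -0.65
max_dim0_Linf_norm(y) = 0.51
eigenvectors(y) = [[-0.47, 0.61, 0.58], [0.34, 0.27, -0.81], [0.82, 0.74, 0.03]]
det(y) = 0.00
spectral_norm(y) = 0.94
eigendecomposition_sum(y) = [[-0.27, -0.19, 0.29], [0.2, 0.14, -0.21], [0.48, 0.33, -0.51]] + [[0.00, 0.0, 0.00], [0.00, 0.00, 0.0], [0.00, 0.00, 0.0]] + [[0.0, 0.01, -0.0],[-0.0, -0.01, 0.00],[0.00, 0.0, -0.0]]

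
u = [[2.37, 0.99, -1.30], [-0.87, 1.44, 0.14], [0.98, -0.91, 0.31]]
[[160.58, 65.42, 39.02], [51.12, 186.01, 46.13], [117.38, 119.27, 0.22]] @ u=[[361.90,217.67,-187.5], [4.53,276.48,-26.11], [174.64,287.75,-135.83]]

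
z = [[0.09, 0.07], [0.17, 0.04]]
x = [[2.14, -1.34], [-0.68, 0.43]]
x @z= [[-0.04, 0.10], [0.01, -0.03]]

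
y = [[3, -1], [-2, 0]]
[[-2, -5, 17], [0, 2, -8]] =y@ [[0, -1, 4], [2, 2, -5]]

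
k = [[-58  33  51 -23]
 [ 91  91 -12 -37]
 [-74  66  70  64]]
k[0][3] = -23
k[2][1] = 66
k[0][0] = -58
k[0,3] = -23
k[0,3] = -23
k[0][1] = 33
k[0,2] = 51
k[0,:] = [-58, 33, 51, -23]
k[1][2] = -12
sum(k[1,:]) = 133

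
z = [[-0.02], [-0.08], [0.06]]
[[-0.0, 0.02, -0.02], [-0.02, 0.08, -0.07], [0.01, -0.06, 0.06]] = z @ [[0.22,-0.99,0.93]]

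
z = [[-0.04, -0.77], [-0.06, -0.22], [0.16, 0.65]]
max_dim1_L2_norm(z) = 0.77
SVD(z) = [[0.74, -0.67],[0.22, 0.29],[-0.64, -0.68]] @ diag([1.041434589358475, 0.10006995596953523]) @ [[-0.14, -0.99], [-0.99, 0.14]]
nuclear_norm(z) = 1.14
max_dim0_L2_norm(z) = 1.03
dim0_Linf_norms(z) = [0.16, 0.77]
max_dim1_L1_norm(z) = 0.81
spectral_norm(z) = 1.04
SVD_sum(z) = [[-0.11, -0.76], [-0.03, -0.22], [0.09, 0.66]] + [[0.07, -0.01],[-0.03, 0.0],[0.07, -0.01]]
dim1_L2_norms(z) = [0.77, 0.23, 0.67]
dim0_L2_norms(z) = [0.18, 1.03]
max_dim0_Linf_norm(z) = 0.77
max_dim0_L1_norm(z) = 1.64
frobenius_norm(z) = 1.05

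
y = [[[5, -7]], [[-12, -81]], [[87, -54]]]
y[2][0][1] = -54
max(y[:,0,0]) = 87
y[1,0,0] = -12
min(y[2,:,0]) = 87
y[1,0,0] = -12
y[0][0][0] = 5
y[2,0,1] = -54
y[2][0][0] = 87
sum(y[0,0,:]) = -2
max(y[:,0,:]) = 87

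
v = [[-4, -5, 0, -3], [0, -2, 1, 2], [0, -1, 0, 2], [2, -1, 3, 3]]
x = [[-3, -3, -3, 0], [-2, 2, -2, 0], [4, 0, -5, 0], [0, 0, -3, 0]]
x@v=[[12, 24, -3, -3], [8, 8, 2, 6], [-16, -15, 0, -22], [0, 3, 0, -6]]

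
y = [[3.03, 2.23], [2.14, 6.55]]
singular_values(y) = [7.6, 1.98]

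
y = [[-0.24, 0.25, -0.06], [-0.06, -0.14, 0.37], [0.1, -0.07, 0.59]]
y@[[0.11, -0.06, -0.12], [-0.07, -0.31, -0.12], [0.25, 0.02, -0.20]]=[[-0.06, -0.06, 0.01], [0.10, 0.05, -0.05], [0.16, 0.03, -0.12]]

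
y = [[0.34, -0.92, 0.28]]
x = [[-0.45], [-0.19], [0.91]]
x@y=[[-0.15,0.41,-0.13],  [-0.06,0.17,-0.05],  [0.31,-0.84,0.25]]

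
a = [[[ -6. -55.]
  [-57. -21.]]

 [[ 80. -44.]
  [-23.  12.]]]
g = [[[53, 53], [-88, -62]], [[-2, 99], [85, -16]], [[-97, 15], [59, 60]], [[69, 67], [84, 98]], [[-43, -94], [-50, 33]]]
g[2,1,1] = 60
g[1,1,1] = -16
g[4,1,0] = -50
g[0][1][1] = -62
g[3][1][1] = 98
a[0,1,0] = -57.0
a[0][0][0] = -6.0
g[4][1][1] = 33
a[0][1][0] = -57.0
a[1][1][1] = 12.0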